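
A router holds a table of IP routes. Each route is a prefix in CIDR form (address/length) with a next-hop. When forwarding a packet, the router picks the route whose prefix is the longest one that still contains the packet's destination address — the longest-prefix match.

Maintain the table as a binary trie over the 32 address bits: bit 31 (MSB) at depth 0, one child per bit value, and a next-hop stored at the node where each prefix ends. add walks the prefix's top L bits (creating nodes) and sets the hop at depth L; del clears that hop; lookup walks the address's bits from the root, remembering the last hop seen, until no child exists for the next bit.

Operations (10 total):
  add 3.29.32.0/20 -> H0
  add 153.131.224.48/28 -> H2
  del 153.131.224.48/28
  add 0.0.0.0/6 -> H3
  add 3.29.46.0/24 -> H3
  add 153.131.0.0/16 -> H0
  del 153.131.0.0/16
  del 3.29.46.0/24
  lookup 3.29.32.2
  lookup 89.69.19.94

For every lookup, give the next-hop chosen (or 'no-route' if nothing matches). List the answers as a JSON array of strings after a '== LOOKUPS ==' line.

Apply in order:
  + 3.29.32.0/20 (H0) depth=20
  + 153.131.224.48/28 (H2) depth=28
  del 153.131.224.48/28 (clear depth 28)
  + 0.0.0.0/6 (H3) depth=6
  + 3.29.46.0/24 (H3) depth=24
  + 153.131.0.0/16 (H0) depth=16
  del 153.131.0.0/16 (clear depth 16)
  del 3.29.46.0/24 (clear depth 24)
  lookup 3.29.32.2: bits 00000011000111010010 walk d0:-→d1:-→d2:-→d3:-→d4:-→d5:-→d6:H3→d7:-→d8:-→d9:-→d10:-→d11:-→d12:-→d13:-→d14:-→d15:-→d16:-→d17:-→d18:-→d19:-→d20:H0 -> H0
  lookup 89.69.19.94: bits 0 walk d0:-→d1:- -> no-route

== LOOKUPS ==
["H0","no-route"]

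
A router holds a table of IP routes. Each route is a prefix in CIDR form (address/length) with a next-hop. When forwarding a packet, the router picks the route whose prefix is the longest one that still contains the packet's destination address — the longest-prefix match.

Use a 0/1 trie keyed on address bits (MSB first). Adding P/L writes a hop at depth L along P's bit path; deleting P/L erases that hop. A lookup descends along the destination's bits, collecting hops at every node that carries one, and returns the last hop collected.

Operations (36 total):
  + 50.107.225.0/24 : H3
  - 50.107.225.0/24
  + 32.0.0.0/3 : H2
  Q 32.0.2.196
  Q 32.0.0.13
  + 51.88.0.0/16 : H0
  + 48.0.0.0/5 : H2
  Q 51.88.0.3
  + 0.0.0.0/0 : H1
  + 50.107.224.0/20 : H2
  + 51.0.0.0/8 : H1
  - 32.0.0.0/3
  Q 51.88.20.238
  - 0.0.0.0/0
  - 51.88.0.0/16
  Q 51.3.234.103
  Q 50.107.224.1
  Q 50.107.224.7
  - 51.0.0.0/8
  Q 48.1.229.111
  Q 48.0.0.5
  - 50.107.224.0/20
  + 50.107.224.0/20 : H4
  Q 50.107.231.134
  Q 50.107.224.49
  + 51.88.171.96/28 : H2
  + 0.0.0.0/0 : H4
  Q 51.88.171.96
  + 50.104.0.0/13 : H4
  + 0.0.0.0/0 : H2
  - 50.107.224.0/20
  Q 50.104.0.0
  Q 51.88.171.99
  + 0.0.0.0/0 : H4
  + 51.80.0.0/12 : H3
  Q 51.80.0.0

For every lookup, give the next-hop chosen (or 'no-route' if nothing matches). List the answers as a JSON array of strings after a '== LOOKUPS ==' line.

Process each operation:
  add 50.107.225.0/24 -> H3 at depth 24
  del 50.107.225.0/24 (clear depth 24)
  add 32.0.0.0/3 -> H2 at depth 3
  ? 32.0.2.196  path d0:-→d1:-→d2:-→d3:H2  best=H2
  ? 32.0.0.13  path d0:-→d1:-→d2:-→d3:H2  best=H2
  add 51.88.0.0/16 -> H0 at depth 16
  add 48.0.0.0/5 -> H2 at depth 5
  ? 51.88.0.3  path d0:-→d1:-→d2:-→d3:H2→d4:-→d5:H2→d6:-→d7:-→d8:-→d9:-→d10:-→d11:-→d12:-→d13:-→d14:-→d15:-→d16:H0  best=H0
  add 0.0.0.0/0 -> H1 at depth 0
  add 50.107.224.0/20 -> H2 at depth 20
  add 51.0.0.0/8 -> H1 at depth 8
  del 32.0.0.0/3 (clear depth 3)
  ? 51.88.20.238  path d0:H1→d1:-→d2:-→d3:-→d4:-→d5:H2→d6:-→d7:-→d8:H1→d9:-→d10:-→d11:-→d12:-→d13:-→d14:-→d15:-→d16:H0  best=H0
  del 0.0.0.0/0 (clear depth 0)
  del 51.88.0.0/16 (clear depth 16)
  ? 51.3.234.103  path d0:-→d1:-→d2:-→d3:-→d4:-→d5:H2→d6:-→d7:-→d8:H1→d9:-  best=H1
  ? 50.107.224.1  path d0:-→d1:-→d2:-→d3:-→d4:-→d5:H2→d6:-→d7:-→d8:-→d9:-→d10:-→d11:-→d12:-→d13:-→d14:-→d15:-→d16:-→d17:-→d18:-→d19:-→d20:H2→d21:-→d22:-→d23:-  best=H2
  ? 50.107.224.7  path d0:-→d1:-→d2:-→d3:-→d4:-→d5:H2→d6:-→d7:-→d8:-→d9:-→d10:-→d11:-→d12:-→d13:-→d14:-→d15:-→d16:-→d17:-→d18:-→d19:-→d20:H2→d21:-→d22:-→d23:-  best=H2
  del 51.0.0.0/8 (clear depth 8)
  ? 48.1.229.111  path d0:-→d1:-→d2:-→d3:-→d4:-→d5:H2→d6:-  best=H2
  ? 48.0.0.5  path d0:-→d1:-→d2:-→d3:-→d4:-→d5:H2→d6:-  best=H2
  del 50.107.224.0/20 (clear depth 20)
  add 50.107.224.0/20 -> H4 at depth 20
  ? 50.107.231.134  path d0:-→d1:-→d2:-→d3:-→d4:-→d5:H2→d6:-→d7:-→d8:-→d9:-→d10:-→d11:-→d12:-→d13:-→d14:-→d15:-→d16:-→d17:-→d18:-→d19:-→d20:H4→d21:-  best=H4
  ? 50.107.224.49  path d0:-→d1:-→d2:-→d3:-→d4:-→d5:H2→d6:-→d7:-→d8:-→d9:-→d10:-→d11:-→d12:-→d13:-→d14:-→d15:-→d16:-→d17:-→d18:-→d19:-→d20:H4→d21:-→d22:-→d23:-  best=H4
  add 51.88.171.96/28 -> H2 at depth 28
  add 0.0.0.0/0 -> H4 at depth 0
  ? 51.88.171.96  path d0:H4→d1:-→d2:-→d3:-→d4:-→d5:H2→d6:-→d7:-→d8:-→d9:-→d10:-→d11:-→d12:-→d13:-→d14:-→d15:-→d16:-→d17:-→d18:-→d19:-→d20:-→d21:-→d22:-→d23:-→d24:-→d25:-→d26:-→d27:-→d28:H2  best=H2
  add 50.104.0.0/13 -> H4 at depth 13
  add 0.0.0.0/0 -> H2 at depth 0
  del 50.107.224.0/20 (clear depth 20)
  ? 50.104.0.0  path d0:H2→d1:-→d2:-→d3:-→d4:-→d5:H2→d6:-→d7:-→d8:-→d9:-→d10:-→d11:-→d12:-→d13:H4→d14:-  best=H4
  ? 51.88.171.99  path d0:H2→d1:-→d2:-→d3:-→d4:-→d5:H2→d6:-→d7:-→d8:-→d9:-→d10:-→d11:-→d12:-→d13:-→d14:-→d15:-→d16:-→d17:-→d18:-→d19:-→d20:-→d21:-→d22:-→d23:-→d24:-→d25:-→d26:-→d27:-→d28:H2  best=H2
  add 0.0.0.0/0 -> H4 at depth 0
  add 51.80.0.0/12 -> H3 at depth 12
  ? 51.80.0.0  path d0:H4→d1:-→d2:-→d3:-→d4:-→d5:H2→d6:-→d7:-→d8:-→d9:-→d10:-→d11:-→d12:H3  best=H3

== LOOKUPS ==
["H2","H2","H0","H0","H1","H2","H2","H2","H2","H4","H4","H2","H4","H2","H3"]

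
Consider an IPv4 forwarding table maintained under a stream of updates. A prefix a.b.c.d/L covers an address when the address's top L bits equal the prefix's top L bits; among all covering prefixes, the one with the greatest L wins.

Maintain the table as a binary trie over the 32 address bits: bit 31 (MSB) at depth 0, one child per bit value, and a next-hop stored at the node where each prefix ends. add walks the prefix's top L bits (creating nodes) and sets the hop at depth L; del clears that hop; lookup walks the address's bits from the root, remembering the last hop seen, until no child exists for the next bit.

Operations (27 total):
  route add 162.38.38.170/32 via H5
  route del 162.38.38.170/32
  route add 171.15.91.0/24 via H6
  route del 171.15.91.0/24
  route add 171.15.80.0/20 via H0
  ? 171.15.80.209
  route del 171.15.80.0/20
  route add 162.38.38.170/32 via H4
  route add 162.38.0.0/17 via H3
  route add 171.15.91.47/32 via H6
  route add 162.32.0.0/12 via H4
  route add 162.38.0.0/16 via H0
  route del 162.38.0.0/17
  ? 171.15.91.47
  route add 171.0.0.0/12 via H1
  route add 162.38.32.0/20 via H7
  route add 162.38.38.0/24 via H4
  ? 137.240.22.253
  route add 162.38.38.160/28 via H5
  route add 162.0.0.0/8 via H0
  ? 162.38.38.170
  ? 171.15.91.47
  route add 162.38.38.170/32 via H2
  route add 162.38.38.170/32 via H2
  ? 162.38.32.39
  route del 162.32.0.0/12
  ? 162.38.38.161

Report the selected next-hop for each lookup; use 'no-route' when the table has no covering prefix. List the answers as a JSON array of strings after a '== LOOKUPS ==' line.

Apply in order:
  + 162.38.38.170/32 (H5) depth=32
  - 162.38.38.170/32 clear@32
  + 171.15.91.0/24 (H6) depth=24
  - 171.15.91.0/24 clear@24
  + 171.15.80.0/20 (H0) depth=20
  ? 171.15.80.209  path d0:-→d1:-→d2:-→d3:-→d4:-→d5:-→d6:-→d7:-→d8:-→d9:-→d10:-→d11:-→d12:-→d13:-→d14:-→d15:-→d16:-→d17:-→d18:-→d19:-→d20:H0  best=H0
  - 171.15.80.0/20 clear@20
  + 162.38.38.170/32 (H4) depth=32
  + 162.38.0.0/17 (H3) depth=17
  + 171.15.91.47/32 (H6) depth=32
  + 162.32.0.0/12 (H4) depth=12
  + 162.38.0.0/16 (H0) depth=16
  - 162.38.0.0/17 clear@17
  ? 171.15.91.47  path d0:-→d1:-→d2:-→d3:-→d4:-→d5:-→d6:-→d7:-→d8:-→d9:-→d10:-→d11:-→d12:-→d13:-→d14:-→d15:-→d16:-→d17:-→d18:-→d19:-→d20:-→d21:-→d22:-→d23:-→d24:-→d25:-→d26:-→d27:-→d28:-→d29:-→d30:-→d31:-→d32:H6  best=H6
  + 171.0.0.0/12 (H1) depth=12
  + 162.38.32.0/20 (H7) depth=20
  + 162.38.38.0/24 (H4) depth=24
  ? 137.240.22.253  path d0:-→d1:-→d2:-  best=no-route
  + 162.38.38.160/28 (H5) depth=28
  + 162.0.0.0/8 (H0) depth=8
  ? 162.38.38.170  path d0:-→d1:-→d2:-→d3:-→d4:-→d5:-→d6:-→d7:-→d8:H0→d9:-→d10:-→d11:-→d12:H4→d13:-→d14:-→d15:-→d16:H0→d17:-→d18:-→d19:-→d20:H7→d21:-→d22:-→d23:-→d24:H4→d25:-→d26:-→d27:-→d28:H5→d29:-→d30:-→d31:-→d32:H4  best=H4
  ? 171.15.91.47  path d0:-→d1:-→d2:-→d3:-→d4:-→d5:-→d6:-→d7:-→d8:-→d9:-→d10:-→d11:-→d12:H1→d13:-→d14:-→d15:-→d16:-→d17:-→d18:-→d19:-→d20:-→d21:-→d22:-→d23:-→d24:-→d25:-→d26:-→d27:-→d28:-→d29:-→d30:-→d31:-→d32:H6  best=H6
  + 162.38.38.170/32 (H2) depth=32
  + 162.38.38.170/32 (H2) depth=32
  ? 162.38.32.39  path d0:-→d1:-→d2:-→d3:-→d4:-→d5:-→d6:-→d7:-→d8:H0→d9:-→d10:-→d11:-→d12:H4→d13:-→d14:-→d15:-→d16:H0→d17:-→d18:-→d19:-→d20:H7→d21:-  best=H7
  - 162.32.0.0/12 clear@12
  ? 162.38.38.161  path d0:-→d1:-→d2:-→d3:-→d4:-→d5:-→d6:-→d7:-→d8:H0→d9:-→d10:-→d11:-→d12:-→d13:-→d14:-→d15:-→d16:H0→d17:-→d18:-→d19:-→d20:H7→d21:-→d22:-→d23:-→d24:H4→d25:-→d26:-→d27:-→d28:H5  best=H5

== LOOKUPS ==
["H0","H6","no-route","H4","H6","H7","H5"]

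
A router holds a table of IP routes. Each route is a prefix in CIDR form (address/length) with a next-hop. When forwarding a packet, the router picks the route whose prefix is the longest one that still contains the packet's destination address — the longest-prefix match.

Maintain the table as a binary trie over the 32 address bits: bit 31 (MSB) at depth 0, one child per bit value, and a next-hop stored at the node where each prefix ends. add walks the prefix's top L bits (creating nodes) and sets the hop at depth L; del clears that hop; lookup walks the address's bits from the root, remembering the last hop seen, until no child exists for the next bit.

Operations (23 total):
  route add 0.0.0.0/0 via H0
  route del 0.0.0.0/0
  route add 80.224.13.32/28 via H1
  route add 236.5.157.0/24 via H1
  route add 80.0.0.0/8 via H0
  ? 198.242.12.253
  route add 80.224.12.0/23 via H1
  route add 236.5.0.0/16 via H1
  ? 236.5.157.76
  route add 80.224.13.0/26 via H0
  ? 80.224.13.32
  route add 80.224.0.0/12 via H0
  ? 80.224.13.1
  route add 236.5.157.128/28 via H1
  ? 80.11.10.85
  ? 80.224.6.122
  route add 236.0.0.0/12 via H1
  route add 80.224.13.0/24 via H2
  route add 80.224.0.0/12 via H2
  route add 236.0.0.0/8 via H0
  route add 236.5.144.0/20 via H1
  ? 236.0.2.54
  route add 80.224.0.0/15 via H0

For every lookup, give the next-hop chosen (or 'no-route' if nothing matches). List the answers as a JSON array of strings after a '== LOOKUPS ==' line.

Process each operation:
  + 0.0.0.0/0 (H0) depth=0
  - 0.0.0.0/0 clear@0
  + 80.224.13.32/28 (H1) depth=28
  + 236.5.157.0/24 (H1) depth=24
  + 80.0.0.0/8 (H0) depth=8
  lookup 198.242.12.253: bits 11 walk d0:-→d1:-→d2:- -> no-route
  + 80.224.12.0/23 (H1) depth=23
  + 236.5.0.0/16 (H1) depth=16
  lookup 236.5.157.76: bits 111011000000010110011101 walk d0:-→d1:-→d2:-→d3:-→d4:-→d5:-→d6:-→d7:-→d8:-→d9:-→d10:-→d11:-→d12:-→d13:-→d14:-→d15:-→d16:H1→d17:-→d18:-→d19:-→d20:-→d21:-→d22:-→d23:-→d24:H1 -> H1
  + 80.224.13.0/26 (H0) depth=26
  lookup 80.224.13.32: bits 0101000011100000000011010010 walk d0:-→d1:-→d2:-→d3:-→d4:-→d5:-→d6:-→d7:-→d8:H0→d9:-→d10:-→d11:-→d12:-→d13:-→d14:-→d15:-→d16:-→d17:-→d18:-→d19:-→d20:-→d21:-→d22:-→d23:H1→d24:-→d25:-→d26:H0→d27:-→d28:H1 -> H1
  + 80.224.0.0/12 (H0) depth=12
  lookup 80.224.13.1: bits 01010000111000000000110100 walk d0:-→d1:-→d2:-→d3:-→d4:-→d5:-→d6:-→d7:-→d8:H0→d9:-→d10:-→d11:-→d12:H0→d13:-→d14:-→d15:-→d16:-→d17:-→d18:-→d19:-→d20:-→d21:-→d22:-→d23:H1→d24:-→d25:-→d26:H0 -> H0
  + 236.5.157.128/28 (H1) depth=28
  lookup 80.11.10.85: bits 01010000 walk d0:-→d1:-→d2:-→d3:-→d4:-→d5:-→d6:-→d7:-→d8:H0 -> H0
  lookup 80.224.6.122: bits 01010000111000000000 walk d0:-→d1:-→d2:-→d3:-→d4:-→d5:-→d6:-→d7:-→d8:H0→d9:-→d10:-→d11:-→d12:H0→d13:-→d14:-→d15:-→d16:-→d17:-→d18:-→d19:-→d20:- -> H0
  + 236.0.0.0/12 (H1) depth=12
  + 80.224.13.0/24 (H2) depth=24
  + 80.224.0.0/12 (H2) depth=12
  + 236.0.0.0/8 (H0) depth=8
  + 236.5.144.0/20 (H1) depth=20
  lookup 236.0.2.54: bits 1110110000000 walk d0:-→d1:-→d2:-→d3:-→d4:-→d5:-→d6:-→d7:-→d8:H0→d9:-→d10:-→d11:-→d12:H1→d13:- -> H1
  + 80.224.0.0/15 (H0) depth=15

== LOOKUPS ==
["no-route","H1","H1","H0","H0","H0","H1"]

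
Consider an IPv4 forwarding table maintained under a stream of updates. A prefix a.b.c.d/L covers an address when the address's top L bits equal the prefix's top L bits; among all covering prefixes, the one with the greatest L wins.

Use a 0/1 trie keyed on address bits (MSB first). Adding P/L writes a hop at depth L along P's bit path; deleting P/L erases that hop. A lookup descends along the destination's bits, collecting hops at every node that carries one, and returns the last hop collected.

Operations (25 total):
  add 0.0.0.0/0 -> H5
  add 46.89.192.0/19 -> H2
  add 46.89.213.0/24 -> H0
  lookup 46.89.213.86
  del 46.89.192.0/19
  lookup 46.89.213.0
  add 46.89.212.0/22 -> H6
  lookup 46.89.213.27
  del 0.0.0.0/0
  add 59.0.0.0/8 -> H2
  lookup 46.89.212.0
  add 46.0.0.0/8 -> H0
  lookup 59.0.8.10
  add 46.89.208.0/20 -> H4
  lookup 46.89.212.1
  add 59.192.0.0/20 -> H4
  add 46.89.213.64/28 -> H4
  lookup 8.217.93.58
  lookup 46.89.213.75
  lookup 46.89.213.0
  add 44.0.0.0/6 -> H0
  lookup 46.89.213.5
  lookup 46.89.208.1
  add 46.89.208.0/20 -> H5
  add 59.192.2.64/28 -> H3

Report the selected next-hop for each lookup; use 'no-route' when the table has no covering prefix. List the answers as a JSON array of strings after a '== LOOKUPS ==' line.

Trace:
  add 0.0.0.0/0 -> H5 at depth 0
  add 46.89.192.0/19 -> H2 at depth 19
  add 46.89.213.0/24 -> H0 at depth 24
  ? 46.89.213.86  path d0:H5→d1:-→d2:-→d3:-→d4:-→d5:-→d6:-→d7:-→d8:-→d9:-→d10:-→d11:-→d12:-→d13:-→d14:-→d15:-→d16:-→d17:-→d18:-→d19:H2→d20:-→d21:-→d22:-→d23:-→d24:H0  best=H0
  del 46.89.192.0/19 (clear depth 19)
  ? 46.89.213.0  path d0:H5→d1:-→d2:-→d3:-→d4:-→d5:-→d6:-→d7:-→d8:-→d9:-→d10:-→d11:-→d12:-→d13:-→d14:-→d15:-→d16:-→d17:-→d18:-→d19:-→d20:-→d21:-→d22:-→d23:-→d24:H0  best=H0
  add 46.89.212.0/22 -> H6 at depth 22
  ? 46.89.213.27  path d0:H5→d1:-→d2:-→d3:-→d4:-→d5:-→d6:-→d7:-→d8:-→d9:-→d10:-→d11:-→d12:-→d13:-→d14:-→d15:-→d16:-→d17:-→d18:-→d19:-→d20:-→d21:-→d22:H6→d23:-→d24:H0  best=H0
  del 0.0.0.0/0 (clear depth 0)
  add 59.0.0.0/8 -> H2 at depth 8
  ? 46.89.212.0  path d0:-→d1:-→d2:-→d3:-→d4:-→d5:-→d6:-→d7:-→d8:-→d9:-→d10:-→d11:-→d12:-→d13:-→d14:-→d15:-→d16:-→d17:-→d18:-→d19:-→d20:-→d21:-→d22:H6→d23:-  best=H6
  add 46.0.0.0/8 -> H0 at depth 8
  ? 59.0.8.10  path d0:-→d1:-→d2:-→d3:-→d4:-→d5:-→d6:-→d7:-→d8:H2  best=H2
  add 46.89.208.0/20 -> H4 at depth 20
  ? 46.89.212.1  path d0:-→d1:-→d2:-→d3:-→d4:-→d5:-→d6:-→d7:-→d8:H0→d9:-→d10:-→d11:-→d12:-→d13:-→d14:-→d15:-→d16:-→d17:-→d18:-→d19:-→d20:H4→d21:-→d22:H6→d23:-  best=H6
  add 59.192.0.0/20 -> H4 at depth 20
  add 46.89.213.64/28 -> H4 at depth 28
  ? 8.217.93.58  path d0:-→d1:-→d2:-  best=no-route
  ? 46.89.213.75  path d0:-→d1:-→d2:-→d3:-→d4:-→d5:-→d6:-→d7:-→d8:H0→d9:-→d10:-→d11:-→d12:-→d13:-→d14:-→d15:-→d16:-→d17:-→d18:-→d19:-→d20:H4→d21:-→d22:H6→d23:-→d24:H0→d25:-→d26:-→d27:-→d28:H4  best=H4
  ? 46.89.213.0  path d0:-→d1:-→d2:-→d3:-→d4:-→d5:-→d6:-→d7:-→d8:H0→d9:-→d10:-→d11:-→d12:-→d13:-→d14:-→d15:-→d16:-→d17:-→d18:-→d19:-→d20:H4→d21:-→d22:H6→d23:-→d24:H0→d25:-  best=H0
  add 44.0.0.0/6 -> H0 at depth 6
  ? 46.89.213.5  path d0:-→d1:-→d2:-→d3:-→d4:-→d5:-→d6:H0→d7:-→d8:H0→d9:-→d10:-→d11:-→d12:-→d13:-→d14:-→d15:-→d16:-→d17:-→d18:-→d19:-→d20:H4→d21:-→d22:H6→d23:-→d24:H0→d25:-  best=H0
  ? 46.89.208.1  path d0:-→d1:-→d2:-→d3:-→d4:-→d5:-→d6:H0→d7:-→d8:H0→d9:-→d10:-→d11:-→d12:-→d13:-→d14:-→d15:-→d16:-→d17:-→d18:-→d19:-→d20:H4→d21:-  best=H4
  add 46.89.208.0/20 -> H5 at depth 20
  add 59.192.2.64/28 -> H3 at depth 28

== LOOKUPS ==
["H0","H0","H0","H6","H2","H6","no-route","H4","H0","H0","H4"]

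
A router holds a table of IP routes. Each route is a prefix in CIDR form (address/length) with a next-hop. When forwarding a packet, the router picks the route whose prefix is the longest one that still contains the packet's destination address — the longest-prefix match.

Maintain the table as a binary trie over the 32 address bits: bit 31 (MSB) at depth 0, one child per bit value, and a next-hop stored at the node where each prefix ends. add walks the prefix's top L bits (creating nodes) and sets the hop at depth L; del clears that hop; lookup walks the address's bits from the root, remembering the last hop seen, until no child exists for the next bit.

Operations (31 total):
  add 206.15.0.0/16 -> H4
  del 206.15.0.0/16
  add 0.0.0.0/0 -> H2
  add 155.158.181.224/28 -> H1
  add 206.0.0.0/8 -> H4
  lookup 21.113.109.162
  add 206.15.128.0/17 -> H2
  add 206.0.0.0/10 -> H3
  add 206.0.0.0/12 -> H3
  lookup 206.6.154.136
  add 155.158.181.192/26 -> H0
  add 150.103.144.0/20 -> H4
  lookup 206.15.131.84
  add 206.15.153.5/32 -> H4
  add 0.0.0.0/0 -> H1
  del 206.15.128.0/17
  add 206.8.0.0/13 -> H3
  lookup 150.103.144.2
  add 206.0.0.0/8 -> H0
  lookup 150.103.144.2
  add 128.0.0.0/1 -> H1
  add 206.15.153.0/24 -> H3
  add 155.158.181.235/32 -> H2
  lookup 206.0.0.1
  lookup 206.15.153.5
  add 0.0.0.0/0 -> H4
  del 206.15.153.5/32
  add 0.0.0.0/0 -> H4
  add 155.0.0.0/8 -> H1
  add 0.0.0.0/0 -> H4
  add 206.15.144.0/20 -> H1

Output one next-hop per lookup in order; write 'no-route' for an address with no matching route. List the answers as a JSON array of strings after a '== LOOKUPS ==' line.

Process each operation:
  add 206.15.0.0/16 -> H4 at depth 16
  - 206.15.0.0/16 clear@16
  add 0.0.0.0/0 -> H2 at depth 0
  add 155.158.181.224/28 -> H1 at depth 28
  add 206.0.0.0/8 -> H4 at depth 8
  ? 21.113.109.162  path d0:H2  best=H2
  add 206.15.128.0/17 -> H2 at depth 17
  add 206.0.0.0/10 -> H3 at depth 10
  add 206.0.0.0/12 -> H3 at depth 12
  ? 206.6.154.136  path d0:H2→d1:-→d2:-→d3:-→d4:-→d5:-→d6:-→d7:-→d8:H4→d9:-→d10:H3→d11:-→d12:H3  best=H3
  add 155.158.181.192/26 -> H0 at depth 26
  add 150.103.144.0/20 -> H4 at depth 20
  ? 206.15.131.84  path d0:H2→d1:-→d2:-→d3:-→d4:-→d5:-→d6:-→d7:-→d8:H4→d9:-→d10:H3→d11:-→d12:H3→d13:-→d14:-→d15:-→d16:-→d17:H2  best=H2
  add 206.15.153.5/32 -> H4 at depth 32
  add 0.0.0.0/0 -> H1 at depth 0
  - 206.15.128.0/17 clear@17
  add 206.8.0.0/13 -> H3 at depth 13
  ? 150.103.144.2  path d0:H1→d1:-→d2:-→d3:-→d4:-→d5:-→d6:-→d7:-→d8:-→d9:-→d10:-→d11:-→d12:-→d13:-→d14:-→d15:-→d16:-→d17:-→d18:-→d19:-→d20:H4  best=H4
  add 206.0.0.0/8 -> H0 at depth 8
  ? 150.103.144.2  path d0:H1→d1:-→d2:-→d3:-→d4:-→d5:-→d6:-→d7:-→d8:-→d9:-→d10:-→d11:-→d12:-→d13:-→d14:-→d15:-→d16:-→d17:-→d18:-→d19:-→d20:H4  best=H4
  add 128.0.0.0/1 -> H1 at depth 1
  add 206.15.153.0/24 -> H3 at depth 24
  add 155.158.181.235/32 -> H2 at depth 32
  ? 206.0.0.1  path d0:H1→d1:H1→d2:-→d3:-→d4:-→d5:-→d6:-→d7:-→d8:H0→d9:-→d10:H3→d11:-→d12:H3  best=H3
  ? 206.15.153.5  path d0:H1→d1:H1→d2:-→d3:-→d4:-→d5:-→d6:-→d7:-→d8:H0→d9:-→d10:H3→d11:-→d12:H3→d13:H3→d14:-→d15:-→d16:-→d17:-→d18:-→d19:-→d20:-→d21:-→d22:-→d23:-→d24:H3→d25:-→d26:-→d27:-→d28:-→d29:-→d30:-→d31:-→d32:H4  best=H4
  add 0.0.0.0/0 -> H4 at depth 0
  - 206.15.153.5/32 clear@32
  add 0.0.0.0/0 -> H4 at depth 0
  add 155.0.0.0/8 -> H1 at depth 8
  add 0.0.0.0/0 -> H4 at depth 0
  add 206.15.144.0/20 -> H1 at depth 20

== LOOKUPS ==
["H2","H3","H2","H4","H4","H3","H4"]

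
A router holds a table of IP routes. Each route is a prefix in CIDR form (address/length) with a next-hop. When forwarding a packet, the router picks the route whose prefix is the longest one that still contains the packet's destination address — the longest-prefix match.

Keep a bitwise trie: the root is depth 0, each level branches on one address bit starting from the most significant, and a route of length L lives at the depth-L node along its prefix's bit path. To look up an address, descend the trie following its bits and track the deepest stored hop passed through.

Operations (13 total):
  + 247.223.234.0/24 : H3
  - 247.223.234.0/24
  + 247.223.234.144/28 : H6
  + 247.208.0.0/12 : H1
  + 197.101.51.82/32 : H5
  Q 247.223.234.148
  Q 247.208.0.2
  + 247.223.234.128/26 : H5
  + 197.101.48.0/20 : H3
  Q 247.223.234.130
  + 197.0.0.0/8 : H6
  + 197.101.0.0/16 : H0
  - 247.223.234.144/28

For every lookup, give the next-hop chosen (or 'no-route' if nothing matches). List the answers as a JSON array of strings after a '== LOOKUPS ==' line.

Process each operation:
  add 247.223.234.0/24 -> H3 at depth 24
  del 247.223.234.0/24 (clear depth 24)
  add 247.223.234.144/28 -> H6 at depth 28
  add 247.208.0.0/12 -> H1 at depth 12
  add 197.101.51.82/32 -> H5 at depth 32
  Q 247.223.234.148: descend 1111011111011111111010101001 ; hops seen [H1,H6] ; pick H6
  Q 247.208.0.2: descend 111101111101 ; hops seen [H1] ; pick H1
  add 247.223.234.128/26 -> H5 at depth 26
  add 197.101.48.0/20 -> H3 at depth 20
  Q 247.223.234.130: descend 111101111101111111101010100 ; hops seen [H1,H5] ; pick H5
  add 197.0.0.0/8 -> H6 at depth 8
  add 197.101.0.0/16 -> H0 at depth 16
  del 247.223.234.144/28 (clear depth 28)

== LOOKUPS ==
["H6","H1","H5"]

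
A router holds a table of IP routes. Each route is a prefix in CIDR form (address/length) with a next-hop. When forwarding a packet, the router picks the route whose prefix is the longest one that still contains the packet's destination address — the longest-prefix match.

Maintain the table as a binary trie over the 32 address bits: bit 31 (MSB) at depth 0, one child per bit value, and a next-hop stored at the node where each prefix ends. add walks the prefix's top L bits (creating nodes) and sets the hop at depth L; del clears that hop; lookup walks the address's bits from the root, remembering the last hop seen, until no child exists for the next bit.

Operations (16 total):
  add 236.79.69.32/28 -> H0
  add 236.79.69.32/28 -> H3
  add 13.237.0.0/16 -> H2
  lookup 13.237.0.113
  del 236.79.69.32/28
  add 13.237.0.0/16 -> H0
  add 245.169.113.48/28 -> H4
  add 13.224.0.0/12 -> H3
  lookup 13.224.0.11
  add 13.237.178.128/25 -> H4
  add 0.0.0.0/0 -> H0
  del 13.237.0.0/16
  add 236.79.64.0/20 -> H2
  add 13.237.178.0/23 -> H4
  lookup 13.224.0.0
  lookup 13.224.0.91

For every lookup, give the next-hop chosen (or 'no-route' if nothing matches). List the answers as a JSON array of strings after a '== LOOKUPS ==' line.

Apply in order:
  + 236.79.69.32/28 (H0) depth=28
  + 236.79.69.32/28 (H3) depth=28
  + 13.237.0.0/16 (H2) depth=16
  Q 13.237.0.113: descend 0000110111101101 ; hops seen [H2] ; pick H2
  del 236.79.69.32/28 (clear depth 28)
  + 13.237.0.0/16 (H0) depth=16
  + 245.169.113.48/28 (H4) depth=28
  + 13.224.0.0/12 (H3) depth=12
  Q 13.224.0.11: descend 000011011110 ; hops seen [H3] ; pick H3
  + 13.237.178.128/25 (H4) depth=25
  + 0.0.0.0/0 (H0) depth=0
  del 13.237.0.0/16 (clear depth 16)
  + 236.79.64.0/20 (H2) depth=20
  + 13.237.178.0/23 (H4) depth=23
  Q 13.224.0.0: descend 000011011110 ; hops seen [H0,H3] ; pick H3
  Q 13.224.0.91: descend 000011011110 ; hops seen [H0,H3] ; pick H3

== LOOKUPS ==
["H2","H3","H3","H3"]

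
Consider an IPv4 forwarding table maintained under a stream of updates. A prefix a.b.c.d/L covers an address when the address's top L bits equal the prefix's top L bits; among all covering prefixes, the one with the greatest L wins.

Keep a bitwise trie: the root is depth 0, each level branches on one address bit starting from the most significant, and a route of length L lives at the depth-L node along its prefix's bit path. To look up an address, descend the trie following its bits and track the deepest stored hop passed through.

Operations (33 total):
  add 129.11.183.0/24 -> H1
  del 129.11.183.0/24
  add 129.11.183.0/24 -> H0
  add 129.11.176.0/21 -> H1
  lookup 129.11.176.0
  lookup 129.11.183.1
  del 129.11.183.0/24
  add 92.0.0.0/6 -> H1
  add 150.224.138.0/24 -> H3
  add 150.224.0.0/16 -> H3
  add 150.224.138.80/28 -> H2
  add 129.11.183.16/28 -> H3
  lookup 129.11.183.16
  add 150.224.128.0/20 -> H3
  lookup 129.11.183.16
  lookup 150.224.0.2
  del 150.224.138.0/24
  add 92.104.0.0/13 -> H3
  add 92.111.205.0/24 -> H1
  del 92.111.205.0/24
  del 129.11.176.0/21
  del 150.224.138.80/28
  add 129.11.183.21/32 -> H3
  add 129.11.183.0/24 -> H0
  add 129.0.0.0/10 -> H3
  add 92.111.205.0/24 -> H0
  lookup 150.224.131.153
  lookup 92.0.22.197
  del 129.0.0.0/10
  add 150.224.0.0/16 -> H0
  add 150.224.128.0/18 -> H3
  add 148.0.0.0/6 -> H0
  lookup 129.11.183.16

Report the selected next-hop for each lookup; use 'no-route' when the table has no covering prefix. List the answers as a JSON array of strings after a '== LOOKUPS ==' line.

Apply in order:
  add 129.11.183.0/24 -> H1 at depth 24
  del 129.11.183.0/24 (clear depth 24)
  add 129.11.183.0/24 -> H0 at depth 24
  add 129.11.176.0/21 -> H1 at depth 21
  lookup 129.11.176.0: bits 100000010000101110110 walk d0:-→d1:-→d2:-→d3:-→d4:-→d5:-→d6:-→d7:-→d8:-→d9:-→d10:-→d11:-→d12:-→d13:-→d14:-→d15:-→d16:-→d17:-→d18:-→d19:-→d20:-→d21:H1 -> H1
  lookup 129.11.183.1: bits 100000010000101110110111 walk d0:-→d1:-→d2:-→d3:-→d4:-→d5:-→d6:-→d7:-→d8:-→d9:-→d10:-→d11:-→d12:-→d13:-→d14:-→d15:-→d16:-→d17:-→d18:-→d19:-→d20:-→d21:H1→d22:-→d23:-→d24:H0 -> H0
  del 129.11.183.0/24 (clear depth 24)
  add 92.0.0.0/6 -> H1 at depth 6
  add 150.224.138.0/24 -> H3 at depth 24
  add 150.224.0.0/16 -> H3 at depth 16
  add 150.224.138.80/28 -> H2 at depth 28
  add 129.11.183.16/28 -> H3 at depth 28
  lookup 129.11.183.16: bits 1000000100001011101101110001 walk d0:-→d1:-→d2:-→d3:-→d4:-→d5:-→d6:-→d7:-→d8:-→d9:-→d10:-→d11:-→d12:-→d13:-→d14:-→d15:-→d16:-→d17:-→d18:-→d19:-→d20:-→d21:H1→d22:-→d23:-→d24:-→d25:-→d26:-→d27:-→d28:H3 -> H3
  add 150.224.128.0/20 -> H3 at depth 20
  lookup 129.11.183.16: bits 1000000100001011101101110001 walk d0:-→d1:-→d2:-→d3:-→d4:-→d5:-→d6:-→d7:-→d8:-→d9:-→d10:-→d11:-→d12:-→d13:-→d14:-→d15:-→d16:-→d17:-→d18:-→d19:-→d20:-→d21:H1→d22:-→d23:-→d24:-→d25:-→d26:-→d27:-→d28:H3 -> H3
  lookup 150.224.0.2: bits 1001011011100000 walk d0:-→d1:-→d2:-→d3:-→d4:-→d5:-→d6:-→d7:-→d8:-→d9:-→d10:-→d11:-→d12:-→d13:-→d14:-→d15:-→d16:H3 -> H3
  del 150.224.138.0/24 (clear depth 24)
  add 92.104.0.0/13 -> H3 at depth 13
  add 92.111.205.0/24 -> H1 at depth 24
  del 92.111.205.0/24 (clear depth 24)
  del 129.11.176.0/21 (clear depth 21)
  del 150.224.138.80/28 (clear depth 28)
  add 129.11.183.21/32 -> H3 at depth 32
  add 129.11.183.0/24 -> H0 at depth 24
  add 129.0.0.0/10 -> H3 at depth 10
  add 92.111.205.0/24 -> H0 at depth 24
  lookup 150.224.131.153: bits 10010110111000001000 walk d0:-→d1:-→d2:-→d3:-→d4:-→d5:-→d6:-→d7:-→d8:-→d9:-→d10:-→d11:-→d12:-→d13:-→d14:-→d15:-→d16:H3→d17:-→d18:-→d19:-→d20:H3 -> H3
  lookup 92.0.22.197: bits 010111000 walk d0:-→d1:-→d2:-→d3:-→d4:-→d5:-→d6:H1→d7:-→d8:-→d9:- -> H1
  del 129.0.0.0/10 (clear depth 10)
  add 150.224.0.0/16 -> H0 at depth 16
  add 150.224.128.0/18 -> H3 at depth 18
  add 148.0.0.0/6 -> H0 at depth 6
  lookup 129.11.183.16: bits 10000001000010111011011100010 walk d0:-→d1:-→d2:-→d3:-→d4:-→d5:-→d6:-→d7:-→d8:-→d9:-→d10:-→d11:-→d12:-→d13:-→d14:-→d15:-→d16:-→d17:-→d18:-→d19:-→d20:-→d21:-→d22:-→d23:-→d24:H0→d25:-→d26:-→d27:-→d28:H3→d29:- -> H3

== LOOKUPS ==
["H1","H0","H3","H3","H3","H3","H1","H3"]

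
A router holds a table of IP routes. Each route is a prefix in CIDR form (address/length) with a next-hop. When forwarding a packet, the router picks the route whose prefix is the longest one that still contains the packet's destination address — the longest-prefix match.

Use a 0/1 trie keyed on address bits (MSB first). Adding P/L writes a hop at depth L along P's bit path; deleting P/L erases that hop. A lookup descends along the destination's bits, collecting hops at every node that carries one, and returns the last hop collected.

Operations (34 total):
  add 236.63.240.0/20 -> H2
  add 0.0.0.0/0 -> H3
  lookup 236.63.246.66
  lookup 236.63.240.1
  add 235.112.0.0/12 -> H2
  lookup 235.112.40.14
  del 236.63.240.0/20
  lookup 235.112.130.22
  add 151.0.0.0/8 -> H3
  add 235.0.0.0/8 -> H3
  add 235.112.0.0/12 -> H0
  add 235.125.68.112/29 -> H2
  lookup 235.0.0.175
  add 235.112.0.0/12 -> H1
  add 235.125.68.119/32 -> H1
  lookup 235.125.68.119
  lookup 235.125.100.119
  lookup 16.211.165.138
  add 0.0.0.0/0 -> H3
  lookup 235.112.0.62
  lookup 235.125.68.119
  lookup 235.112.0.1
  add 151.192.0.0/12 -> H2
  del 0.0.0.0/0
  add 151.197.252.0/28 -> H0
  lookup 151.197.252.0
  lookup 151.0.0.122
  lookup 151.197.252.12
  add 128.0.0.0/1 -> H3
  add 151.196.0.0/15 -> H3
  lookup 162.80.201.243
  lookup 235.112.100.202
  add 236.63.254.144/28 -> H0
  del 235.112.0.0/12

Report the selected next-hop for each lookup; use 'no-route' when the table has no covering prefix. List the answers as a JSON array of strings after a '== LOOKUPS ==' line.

Trace:
  add 236.63.240.0/20 -> H2 at depth 20
  add 0.0.0.0/0 -> H3 at depth 0
  ? 236.63.246.66  path d0:H3→d1:-→d2:-→d3:-→d4:-→d5:-→d6:-→d7:-→d8:-→d9:-→d10:-→d11:-→d12:-→d13:-→d14:-→d15:-→d16:-→d17:-→d18:-→d19:-→d20:H2  best=H2
  ? 236.63.240.1  path d0:H3→d1:-→d2:-→d3:-→d4:-→d5:-→d6:-→d7:-→d8:-→d9:-→d10:-→d11:-→d12:-→d13:-→d14:-→d15:-→d16:-→d17:-→d18:-→d19:-→d20:H2  best=H2
  add 235.112.0.0/12 -> H2 at depth 12
  ? 235.112.40.14  path d0:H3→d1:-→d2:-→d3:-→d4:-→d5:-→d6:-→d7:-→d8:-→d9:-→d10:-→d11:-→d12:H2  best=H2
  del 236.63.240.0/20 (clear depth 20)
  ? 235.112.130.22  path d0:H3→d1:-→d2:-→d3:-→d4:-→d5:-→d6:-→d7:-→d8:-→d9:-→d10:-→d11:-→d12:H2  best=H2
  add 151.0.0.0/8 -> H3 at depth 8
  add 235.0.0.0/8 -> H3 at depth 8
  add 235.112.0.0/12 -> H0 at depth 12
  add 235.125.68.112/29 -> H2 at depth 29
  ? 235.0.0.175  path d0:H3→d1:-→d2:-→d3:-→d4:-→d5:-→d6:-→d7:-→d8:H3→d9:-  best=H3
  add 235.112.0.0/12 -> H1 at depth 12
  add 235.125.68.119/32 -> H1 at depth 32
  ? 235.125.68.119  path d0:H3→d1:-→d2:-→d3:-→d4:-→d5:-→d6:-→d7:-→d8:H3→d9:-→d10:-→d11:-→d12:H1→d13:-→d14:-→d15:-→d16:-→d17:-→d18:-→d19:-→d20:-→d21:-→d22:-→d23:-→d24:-→d25:-→d26:-→d27:-→d28:-→d29:H2→d30:-→d31:-→d32:H1  best=H1
  ? 235.125.100.119  path d0:H3→d1:-→d2:-→d3:-→d4:-→d5:-→d6:-→d7:-→d8:H3→d9:-→d10:-→d11:-→d12:H1→d13:-→d14:-→d15:-→d16:-→d17:-→d18:-  best=H1
  ? 16.211.165.138  path d0:H3  best=H3
  add 0.0.0.0/0 -> H3 at depth 0
  ? 235.112.0.62  path d0:H3→d1:-→d2:-→d3:-→d4:-→d5:-→d6:-→d7:-→d8:H3→d9:-→d10:-→d11:-→d12:H1  best=H1
  ? 235.125.68.119  path d0:H3→d1:-→d2:-→d3:-→d4:-→d5:-→d6:-→d7:-→d8:H3→d9:-→d10:-→d11:-→d12:H1→d13:-→d14:-→d15:-→d16:-→d17:-→d18:-→d19:-→d20:-→d21:-→d22:-→d23:-→d24:-→d25:-→d26:-→d27:-→d28:-→d29:H2→d30:-→d31:-→d32:H1  best=H1
  ? 235.112.0.1  path d0:H3→d1:-→d2:-→d3:-→d4:-→d5:-→d6:-→d7:-→d8:H3→d9:-→d10:-→d11:-→d12:H1  best=H1
  add 151.192.0.0/12 -> H2 at depth 12
  del 0.0.0.0/0 (clear depth 0)
  add 151.197.252.0/28 -> H0 at depth 28
  ? 151.197.252.0  path d0:-→d1:-→d2:-→d3:-→d4:-→d5:-→d6:-→d7:-→d8:H3→d9:-→d10:-→d11:-→d12:H2→d13:-→d14:-→d15:-→d16:-→d17:-→d18:-→d19:-→d20:-→d21:-→d22:-→d23:-→d24:-→d25:-→d26:-→d27:-→d28:H0  best=H0
  ? 151.0.0.122  path d0:-→d1:-→d2:-→d3:-→d4:-→d5:-→d6:-→d7:-→d8:H3  best=H3
  ? 151.197.252.12  path d0:-→d1:-→d2:-→d3:-→d4:-→d5:-→d6:-→d7:-→d8:H3→d9:-→d10:-→d11:-→d12:H2→d13:-→d14:-→d15:-→d16:-→d17:-→d18:-→d19:-→d20:-→d21:-→d22:-→d23:-→d24:-→d25:-→d26:-→d27:-→d28:H0  best=H0
  add 128.0.0.0/1 -> H3 at depth 1
  add 151.196.0.0/15 -> H3 at depth 15
  ? 162.80.201.243  path d0:-→d1:H3→d2:-  best=H3
  ? 235.112.100.202  path d0:-→d1:H3→d2:-→d3:-→d4:-→d5:-→d6:-→d7:-→d8:H3→d9:-→d10:-→d11:-→d12:H1  best=H1
  add 236.63.254.144/28 -> H0 at depth 28
  del 235.112.0.0/12 (clear depth 12)

== LOOKUPS ==
["H2","H2","H2","H2","H3","H1","H1","H3","H1","H1","H1","H0","H3","H0","H3","H1"]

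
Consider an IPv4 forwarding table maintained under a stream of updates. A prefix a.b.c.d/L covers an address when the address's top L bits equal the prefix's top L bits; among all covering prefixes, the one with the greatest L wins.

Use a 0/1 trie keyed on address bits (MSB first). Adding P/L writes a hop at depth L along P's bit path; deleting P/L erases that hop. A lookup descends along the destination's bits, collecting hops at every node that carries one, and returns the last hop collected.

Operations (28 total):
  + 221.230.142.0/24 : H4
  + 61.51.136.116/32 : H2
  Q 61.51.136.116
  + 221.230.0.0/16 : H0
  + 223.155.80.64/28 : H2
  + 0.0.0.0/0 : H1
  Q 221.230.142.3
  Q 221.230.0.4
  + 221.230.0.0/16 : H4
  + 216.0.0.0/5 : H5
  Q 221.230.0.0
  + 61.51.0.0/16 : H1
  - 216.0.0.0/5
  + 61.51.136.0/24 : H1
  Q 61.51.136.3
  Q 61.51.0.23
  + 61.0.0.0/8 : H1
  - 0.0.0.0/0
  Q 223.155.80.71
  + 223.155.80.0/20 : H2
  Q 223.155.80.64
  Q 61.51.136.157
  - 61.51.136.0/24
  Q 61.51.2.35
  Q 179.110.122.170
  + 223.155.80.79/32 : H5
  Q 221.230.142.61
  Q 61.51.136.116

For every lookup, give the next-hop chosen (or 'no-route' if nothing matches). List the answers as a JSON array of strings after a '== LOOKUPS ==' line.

Apply in order:
  + 221.230.142.0/24 (H4) depth=24
  + 61.51.136.116/32 (H2) depth=32
  lookup 61.51.136.116: bits 00111101001100111000100001110100 walk d0:-→d1:-→d2:-→d3:-→d4:-→d5:-→d6:-→d7:-→d8:-→d9:-→d10:-→d11:-→d12:-→d13:-→d14:-→d15:-→d16:-→d17:-→d18:-→d19:-→d20:-→d21:-→d22:-→d23:-→d24:-→d25:-→d26:-→d27:-→d28:-→d29:-→d30:-→d31:-→d32:H2 -> H2
  + 221.230.0.0/16 (H0) depth=16
  + 223.155.80.64/28 (H2) depth=28
  + 0.0.0.0/0 (H1) depth=0
  lookup 221.230.142.3: bits 110111011110011010001110 walk d0:H1→d1:-→d2:-→d3:-→d4:-→d5:-→d6:-→d7:-→d8:-→d9:-→d10:-→d11:-→d12:-→d13:-→d14:-→d15:-→d16:H0→d17:-→d18:-→d19:-→d20:-→d21:-→d22:-→d23:-→d24:H4 -> H4
  lookup 221.230.0.4: bits 1101110111100110 walk d0:H1→d1:-→d2:-→d3:-→d4:-→d5:-→d6:-→d7:-→d8:-→d9:-→d10:-→d11:-→d12:-→d13:-→d14:-→d15:-→d16:H0 -> H0
  + 221.230.0.0/16 (H4) depth=16
  + 216.0.0.0/5 (H5) depth=5
  lookup 221.230.0.0: bits 1101110111100110 walk d0:H1→d1:-→d2:-→d3:-→d4:-→d5:H5→d6:-→d7:-→d8:-→d9:-→d10:-→d11:-→d12:-→d13:-→d14:-→d15:-→d16:H4 -> H4
  + 61.51.0.0/16 (H1) depth=16
  del 216.0.0.0/5 (clear depth 5)
  + 61.51.136.0/24 (H1) depth=24
  lookup 61.51.136.3: bits 0011110100110011100010000 walk d0:H1→d1:-→d2:-→d3:-→d4:-→d5:-→d6:-→d7:-→d8:-→d9:-→d10:-→d11:-→d12:-→d13:-→d14:-→d15:-→d16:H1→d17:-→d18:-→d19:-→d20:-→d21:-→d22:-→d23:-→d24:H1→d25:- -> H1
  lookup 61.51.0.23: bits 0011110100110011 walk d0:H1→d1:-→d2:-→d3:-→d4:-→d5:-→d6:-→d7:-→d8:-→d9:-→d10:-→d11:-→d12:-→d13:-→d14:-→d15:-→d16:H1 -> H1
  + 61.0.0.0/8 (H1) depth=8
  del 0.0.0.0/0 (clear depth 0)
  lookup 223.155.80.71: bits 1101111110011011010100000100 walk d0:-→d1:-→d2:-→d3:-→d4:-→d5:-→d6:-→d7:-→d8:-→d9:-→d10:-→d11:-→d12:-→d13:-→d14:-→d15:-→d16:-→d17:-→d18:-→d19:-→d20:-→d21:-→d22:-→d23:-→d24:-→d25:-→d26:-→d27:-→d28:H2 -> H2
  + 223.155.80.0/20 (H2) depth=20
  lookup 223.155.80.64: bits 1101111110011011010100000100 walk d0:-→d1:-→d2:-→d3:-→d4:-→d5:-→d6:-→d7:-→d8:-→d9:-→d10:-→d11:-→d12:-→d13:-→d14:-→d15:-→d16:-→d17:-→d18:-→d19:-→d20:H2→d21:-→d22:-→d23:-→d24:-→d25:-→d26:-→d27:-→d28:H2 -> H2
  lookup 61.51.136.157: bits 001111010011001110001000 walk d0:-→d1:-→d2:-→d3:-→d4:-→d5:-→d6:-→d7:-→d8:H1→d9:-→d10:-→d11:-→d12:-→d13:-→d14:-→d15:-→d16:H1→d17:-→d18:-→d19:-→d20:-→d21:-→d22:-→d23:-→d24:H1 -> H1
  del 61.51.136.0/24 (clear depth 24)
  lookup 61.51.2.35: bits 0011110100110011 walk d0:-→d1:-→d2:-→d3:-→d4:-→d5:-→d6:-→d7:-→d8:H1→d9:-→d10:-→d11:-→d12:-→d13:-→d14:-→d15:-→d16:H1 -> H1
  lookup 179.110.122.170: bits 1 walk d0:-→d1:- -> no-route
  + 223.155.80.79/32 (H5) depth=32
  lookup 221.230.142.61: bits 110111011110011010001110 walk d0:-→d1:-→d2:-→d3:-→d4:-→d5:-→d6:-→d7:-→d8:-→d9:-→d10:-→d11:-→d12:-→d13:-→d14:-→d15:-→d16:H4→d17:-→d18:-→d19:-→d20:-→d21:-→d22:-→d23:-→d24:H4 -> H4
  lookup 61.51.136.116: bits 00111101001100111000100001110100 walk d0:-→d1:-→d2:-→d3:-→d4:-→d5:-→d6:-→d7:-→d8:H1→d9:-→d10:-→d11:-→d12:-→d13:-→d14:-→d15:-→d16:H1→d17:-→d18:-→d19:-→d20:-→d21:-→d22:-→d23:-→d24:-→d25:-→d26:-→d27:-→d28:-→d29:-→d30:-→d31:-→d32:H2 -> H2

== LOOKUPS ==
["H2","H4","H0","H4","H1","H1","H2","H2","H1","H1","no-route","H4","H2"]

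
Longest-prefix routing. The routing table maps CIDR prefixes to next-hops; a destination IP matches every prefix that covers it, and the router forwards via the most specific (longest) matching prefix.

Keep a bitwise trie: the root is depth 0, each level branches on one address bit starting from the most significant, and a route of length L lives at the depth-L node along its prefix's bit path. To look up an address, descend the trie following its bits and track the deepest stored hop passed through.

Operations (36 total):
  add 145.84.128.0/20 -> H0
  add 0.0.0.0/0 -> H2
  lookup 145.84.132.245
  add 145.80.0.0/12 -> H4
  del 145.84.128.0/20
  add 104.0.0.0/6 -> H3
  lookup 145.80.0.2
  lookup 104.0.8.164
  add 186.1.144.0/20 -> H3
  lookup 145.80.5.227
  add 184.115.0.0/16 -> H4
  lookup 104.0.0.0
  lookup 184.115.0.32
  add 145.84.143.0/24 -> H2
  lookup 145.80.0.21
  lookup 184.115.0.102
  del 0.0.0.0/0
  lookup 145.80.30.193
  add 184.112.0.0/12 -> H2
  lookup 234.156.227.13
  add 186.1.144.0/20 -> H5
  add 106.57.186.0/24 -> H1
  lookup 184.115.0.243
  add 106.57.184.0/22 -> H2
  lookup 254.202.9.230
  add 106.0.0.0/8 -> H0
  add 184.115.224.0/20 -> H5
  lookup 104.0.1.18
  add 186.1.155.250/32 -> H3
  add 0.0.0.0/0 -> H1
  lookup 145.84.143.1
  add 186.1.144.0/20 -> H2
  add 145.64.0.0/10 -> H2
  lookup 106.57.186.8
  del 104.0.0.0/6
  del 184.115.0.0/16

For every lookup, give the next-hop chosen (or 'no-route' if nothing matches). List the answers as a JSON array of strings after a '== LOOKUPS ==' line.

Process each operation:
  add 145.84.128.0/20 -> H0 at depth 20
  add 0.0.0.0/0 -> H2 at depth 0
  ? 145.84.132.245  path d0:H2→d1:-→d2:-→d3:-→d4:-→d5:-→d6:-→d7:-→d8:-→d9:-→d10:-→d11:-→d12:-→d13:-→d14:-→d15:-→d16:-→d17:-→d18:-→d19:-→d20:H0  best=H0
  add 145.80.0.0/12 -> H4 at depth 12
  - 145.84.128.0/20 clear@20
  add 104.0.0.0/6 -> H3 at depth 6
  ? 145.80.0.2  path d0:H2→d1:-→d2:-→d3:-→d4:-→d5:-→d6:-→d7:-→d8:-→d9:-→d10:-→d11:-→d12:H4→d13:-  best=H4
  ? 104.0.8.164  path d0:H2→d1:-→d2:-→d3:-→d4:-→d5:-→d6:H3  best=H3
  add 186.1.144.0/20 -> H3 at depth 20
  ? 145.80.5.227  path d0:H2→d1:-→d2:-→d3:-→d4:-→d5:-→d6:-→d7:-→d8:-→d9:-→d10:-→d11:-→d12:H4→d13:-  best=H4
  add 184.115.0.0/16 -> H4 at depth 16
  ? 104.0.0.0  path d0:H2→d1:-→d2:-→d3:-→d4:-→d5:-→d6:H3  best=H3
  ? 184.115.0.32  path d0:H2→d1:-→d2:-→d3:-→d4:-→d5:-→d6:-→d7:-→d8:-→d9:-→d10:-→d11:-→d12:-→d13:-→d14:-→d15:-→d16:H4  best=H4
  add 145.84.143.0/24 -> H2 at depth 24
  ? 145.80.0.21  path d0:H2→d1:-→d2:-→d3:-→d4:-→d5:-→d6:-→d7:-→d8:-→d9:-→d10:-→d11:-→d12:H4→d13:-  best=H4
  ? 184.115.0.102  path d0:H2→d1:-→d2:-→d3:-→d4:-→d5:-→d6:-→d7:-→d8:-→d9:-→d10:-→d11:-→d12:-→d13:-→d14:-→d15:-→d16:H4  best=H4
  - 0.0.0.0/0 clear@0
  ? 145.80.30.193  path d0:-→d1:-→d2:-→d3:-→d4:-→d5:-→d6:-→d7:-→d8:-→d9:-→d10:-→d11:-→d12:H4→d13:-  best=H4
  add 184.112.0.0/12 -> H2 at depth 12
  ? 234.156.227.13  path d0:-→d1:-  best=no-route
  add 186.1.144.0/20 -> H5 at depth 20
  add 106.57.186.0/24 -> H1 at depth 24
  ? 184.115.0.243  path d0:-→d1:-→d2:-→d3:-→d4:-→d5:-→d6:-→d7:-→d8:-→d9:-→d10:-→d11:-→d12:H2→d13:-→d14:-→d15:-→d16:H4  best=H4
  add 106.57.184.0/22 -> H2 at depth 22
  ? 254.202.9.230  path d0:-→d1:-  best=no-route
  add 106.0.0.0/8 -> H0 at depth 8
  add 184.115.224.0/20 -> H5 at depth 20
  ? 104.0.1.18  path d0:-→d1:-→d2:-→d3:-→d4:-→d5:-→d6:H3  best=H3
  add 186.1.155.250/32 -> H3 at depth 32
  add 0.0.0.0/0 -> H1 at depth 0
  ? 145.84.143.1  path d0:H1→d1:-→d2:-→d3:-→d4:-→d5:-→d6:-→d7:-→d8:-→d9:-→d10:-→d11:-→d12:H4→d13:-→d14:-→d15:-→d16:-→d17:-→d18:-→d19:-→d20:-→d21:-→d22:-→d23:-→d24:H2  best=H2
  add 186.1.144.0/20 -> H2 at depth 20
  add 145.64.0.0/10 -> H2 at depth 10
  ? 106.57.186.8  path d0:H1→d1:-→d2:-→d3:-→d4:-→d5:-→d6:H3→d7:-→d8:H0→d9:-→d10:-→d11:-→d12:-→d13:-→d14:-→d15:-→d16:-→d17:-→d18:-→d19:-→d20:-→d21:-→d22:H2→d23:-→d24:H1  best=H1
  - 104.0.0.0/6 clear@6
  - 184.115.0.0/16 clear@16

== LOOKUPS ==
["H0","H4","H3","H4","H3","H4","H4","H4","H4","no-route","H4","no-route","H3","H2","H1"]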